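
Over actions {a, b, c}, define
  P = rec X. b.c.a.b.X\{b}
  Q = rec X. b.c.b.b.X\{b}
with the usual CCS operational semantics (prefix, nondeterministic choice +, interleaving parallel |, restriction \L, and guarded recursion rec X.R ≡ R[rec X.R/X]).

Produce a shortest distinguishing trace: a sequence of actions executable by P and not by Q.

bca

LTS(P): 5 reachable states
  m0 = rec X. b.c.a.b.X\{b} | =b=> m1
  m1 = c.a.b.(rec X. b.c.a.b.X\{b})\{b} | =c=> m2
  m2 = a.b.(rec X. b.c.a.b.X\{b})\{b} | =a=> m3
  m3 = b.(rec X. b.c.a.b.X\{b})\{b} | =b=> m4
  m4 = (rec X. b.c.a.b.X\{b})\{b} | stopped
LTS(Q): 5 reachable states
  n0 = rec X. b.c.b.b.X\{b} | =b=> n1
  n1 = c.b.b.(rec X. b.c.b.b.X\{b})\{b} | =c=> n2
  n2 = b.b.(rec X. b.c.b.b.X\{b})\{b} | =b=> n3
  n3 = b.(rec X. b.c.b.b.X\{b})\{b} | =b=> n4
  n4 = (rec X. b.c.b.b.X\{b})\{b} | stopped
Executing bca from P (initial set {m0}):
  step 1 (b): {m1}
  step 2 (c): {m2}
  step 3 (a): {m3}
  P completes σ.
Executing bca from Q (initial set {n0}):
  step 1 (b): {n1}
  step 2 (c): {n2}
  step 3 (a): no successor for Q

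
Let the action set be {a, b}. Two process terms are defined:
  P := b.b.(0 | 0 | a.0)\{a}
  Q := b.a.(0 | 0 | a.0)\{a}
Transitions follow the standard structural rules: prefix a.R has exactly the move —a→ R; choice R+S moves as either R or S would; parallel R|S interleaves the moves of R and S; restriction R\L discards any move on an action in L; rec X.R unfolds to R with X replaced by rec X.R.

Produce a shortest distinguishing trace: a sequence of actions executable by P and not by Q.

bb

LTS(P): 3 reachable states
  p0 = b.b.(0 | 0 | a.0)\{a} | ··b··> p1
  p1 = b.(0 | 0 | a.0)\{a} | ··b··> p2
  p2 = (0 | 0 | a.0)\{a} | stopped
LTS(Q): 3 reachable states
  q0 = b.a.(0 | 0 | a.0)\{a} | ··b··> q1
  q1 = a.(0 | 0 | a.0)\{a} | ··a··> q2
  q2 = (0 | 0 | a.0)\{a} | stopped
Trace ⟨bb⟩ through P, begin at {p0}:
  after b @ step 1: {p1}
  after b @ step 2: {p2}
  P completes σ.
Trace ⟨bb⟩ through Q, begin at {q0}:
  after b @ step 1: {q1}
  after b @ step 2: no successor for Q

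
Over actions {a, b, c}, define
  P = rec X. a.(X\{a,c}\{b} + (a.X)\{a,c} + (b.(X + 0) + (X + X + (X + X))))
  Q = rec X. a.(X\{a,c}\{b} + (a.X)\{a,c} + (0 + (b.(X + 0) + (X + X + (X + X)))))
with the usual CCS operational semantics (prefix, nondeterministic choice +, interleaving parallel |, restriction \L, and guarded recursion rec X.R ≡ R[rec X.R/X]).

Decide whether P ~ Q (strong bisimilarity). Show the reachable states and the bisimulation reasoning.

bisimilar

LTS(P): 3 reachable states
  u0 = rec X. a.(X\{a,c}\{b} + (a.X)\{a,c} + (b.(X + 0) + (X + X + (X + X)))) ⊢ ··a··> u1
  u1 = (rec X. a.(X\{a,c}\{b} + (a.X)\{a,c} + (b.(X + 0) + (X + X + (X + X)))))\{a,c}\{b} + (a.(rec X. a.(X\{a,c}\{b} + (a.X)\{a,c} + (b.(X + 0) + (X + X + (X + X))))))\{a,c} + (b.((rec X. a.(X\{a,c}\{b} + (a.X)\{a,c} + (b.(X + 0) + (X + X + (X + X))))) + 0) + ((rec X. a.(X\{a,c}\{b} + (a.X)\{a,c} + (b.(X + 0) + (X + X + (X + X))))) + (rec X. a.(X\{a,c}\{b} + (a.X)\{a,c} + (b.(X + 0) + (X + X + (X + X))))) + ((rec X. a.(X\{a,c}\{b} + (a.X)\{a,c} + (b.(X + 0) + (X + X + (X + X))))) + (rec X. a.(X\{a,c}\{b} + (a.X)\{a,c} + (b.(X + 0) + (X + X + (X + X)))))))) ⊢ ··a··> u1, ··b··> u2
  u2 = (rec X. a.(X\{a,c}\{b} + (a.X)\{a,c} + (b.(X + 0) + (X + X + (X + X))))) + 0 ⊢ ··a··> u1
LTS(Q): 3 reachable states
  v0 = rec X. a.(X\{a,c}\{b} + (a.X)\{a,c} + (0 + (b.(X + 0) + (X + X + (X + X))))) ⊢ ··a··> v1
  v1 = (rec X. a.(X\{a,c}\{b} + (a.X)\{a,c} + (0 + (b.(X + 0) + (X + X + (X + X))))))\{a,c}\{b} + (a.(rec X. a.(X\{a,c}\{b} + (a.X)\{a,c} + (0 + (b.(X + 0) + (X + X + (X + X)))))))\{a,c} + (0 + (b.((rec X. a.(X\{a,c}\{b} + (a.X)\{a,c} + (0 + (b.(X + 0) + (X + X + (X + X)))))) + 0) + ((rec X. a.(X\{a,c}\{b} + (a.X)\{a,c} + (0 + (b.(X + 0) + (X + X + (X + X)))))) + (rec X. a.(X\{a,c}\{b} + (a.X)\{a,c} + (0 + (b.(X + 0) + (X + X + (X + X)))))) + ((rec X. a.(X\{a,c}\{b} + (a.X)\{a,c} + (0 + (b.(X + 0) + (X + X + (X + X)))))) + (rec X. a.(X\{a,c}\{b} + (a.X)\{a,c} + (0 + (b.(X + 0) + (X + X + (X + X)))))))))) ⊢ ··a··> v1, ··b··> v2
  v2 = (rec X. a.(X\{a,c}\{b} + (a.X)\{a,c} + (0 + (b.(X + 0) + (X + X + (X + X)))))) + 0 ⊢ ··a··> v1
Bisimilarity quotient blocks:
  B0 = {u0, u2, v0, v2}
  B1 = {u1, v1}
u0 ∈ B0, v0 ∈ B0 → same block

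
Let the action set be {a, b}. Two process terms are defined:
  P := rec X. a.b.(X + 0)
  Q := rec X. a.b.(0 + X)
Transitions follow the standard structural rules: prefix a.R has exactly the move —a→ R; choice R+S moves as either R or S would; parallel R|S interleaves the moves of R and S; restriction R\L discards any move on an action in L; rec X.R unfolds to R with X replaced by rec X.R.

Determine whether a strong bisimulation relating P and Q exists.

P's transition system — 3 states:
  p0 = rec X. a.b.(X + 0) has moves —a→ p1
  p1 = b.((rec X. a.b.(X + 0)) + 0) has moves —b→ p2
  p2 = (rec X. a.b.(X + 0)) + 0 has moves —a→ p1
Q's transition system — 3 states:
  q0 = rec X. a.b.(0 + X) has moves —a→ q1
  q1 = b.(0 + (rec X. a.b.(0 + X))) has moves —b→ q2
  q2 = 0 + (rec X. a.b.(0 + X)) has moves —a→ q1
Bisimilarity quotient blocks:
  B0 = {p0, p2, q0, q2}
  B1 = {p1, q1}
p0 ∈ B0, q0 ∈ B0 → same block

bisimilar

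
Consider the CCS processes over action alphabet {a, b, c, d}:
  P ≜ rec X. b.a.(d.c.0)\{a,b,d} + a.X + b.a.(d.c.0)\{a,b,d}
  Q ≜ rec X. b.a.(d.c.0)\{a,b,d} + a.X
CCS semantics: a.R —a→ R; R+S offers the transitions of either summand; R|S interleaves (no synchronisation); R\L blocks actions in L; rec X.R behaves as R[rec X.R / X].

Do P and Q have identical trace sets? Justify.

YES

P's transition system — 3 states:
  s0 = rec X. b.a.(d.c.0)\{a,b,d} + a.X + b.a.(d.c.0)\{a,b,d} | --a--▸ s0, --b--▸ s1
  s1 = a.(d.c.0)\{a,b,d} | --a--▸ s2
  s2 = (d.c.0)\{a,b,d} | (no moves)
Q's transition system — 3 states:
  t0 = rec X. b.a.(d.c.0)\{a,b,d} + a.X | --a--▸ t0, --b--▸ t1
  t1 = a.(d.c.0)\{a,b,d} | --a--▸ t2
  t2 = (d.c.0)\{a,b,d} | (no moves)
Partition-refinement fixed point:
  B0 = {s0, t0}
  B1 = {s1, t1}
  B2 = {s2, t2}
s0 ∈ B0, t0 ∈ B0 → same block
Bisimilar ⇒ trace-equivalent.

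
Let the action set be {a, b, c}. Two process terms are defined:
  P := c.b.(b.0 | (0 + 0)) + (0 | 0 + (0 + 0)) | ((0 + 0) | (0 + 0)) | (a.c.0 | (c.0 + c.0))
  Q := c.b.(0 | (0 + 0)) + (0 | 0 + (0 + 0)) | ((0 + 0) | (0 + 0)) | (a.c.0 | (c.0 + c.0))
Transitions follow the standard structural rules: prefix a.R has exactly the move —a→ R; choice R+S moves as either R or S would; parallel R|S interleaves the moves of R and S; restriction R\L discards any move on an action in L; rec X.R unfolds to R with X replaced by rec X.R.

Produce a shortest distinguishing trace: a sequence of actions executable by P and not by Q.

cbb

P's transition system — 9 states:
  p0 = c.b.(b.0 | (0 + 0)) + (0 | 0 + (0 + 0)) | ((0 + 0) | (0 + 0)) | (a.c.0 | (c.0 + c.0)) ⊢ —a→ p1, —c→ p2, —c→ p3
  p1 = (0 | 0 + (0 + 0)) | ((0 + 0) | (0 + 0)) | (c.0 | (c.0 + c.0)) ⊢ —c→ p4, —c→ p5
  p2 = (0 | 0 + (0 + 0)) | ((0 + 0) | (0 + 0)) | (a.c.0 | 0) ⊢ —a→ p5
  p3 = b.(b.0 | (0 + 0)) ⊢ —b→ p6
  p4 = (0 | 0 + (0 + 0)) | ((0 + 0) | (0 + 0)) | (0 | (c.0 + c.0)) ⊢ —c→ p7
  p5 = (0 | 0 + (0 + 0)) | ((0 + 0) | (0 + 0)) | (c.0 | 0) ⊢ —c→ p7
  p6 = b.0 | (0 + 0) ⊢ —b→ p8
  p7 = (0 | 0 + (0 + 0)) | ((0 + 0) | (0 + 0)) | (0 | 0) ⊢ ∅
  p8 = 0 | (0 + 0) ⊢ ∅
Q's transition system — 8 states:
  q0 = c.b.(0 | (0 + 0)) + (0 | 0 + (0 + 0)) | ((0 + 0) | (0 + 0)) | (a.c.0 | (c.0 + c.0)) ⊢ —a→ q1, —c→ q2, —c→ q3
  q1 = (0 | 0 + (0 + 0)) | ((0 + 0) | (0 + 0)) | (c.0 | (c.0 + c.0)) ⊢ —c→ q4, —c→ q5
  q2 = (0 | 0 + (0 + 0)) | ((0 + 0) | (0 + 0)) | (a.c.0 | 0) ⊢ —a→ q5
  q3 = b.(0 | (0 + 0)) ⊢ —b→ q6
  q4 = (0 | 0 + (0 + 0)) | ((0 + 0) | (0 + 0)) | (0 | (c.0 + c.0)) ⊢ —c→ q7
  q5 = (0 | 0 + (0 + 0)) | ((0 + 0) | (0 + 0)) | (c.0 | 0) ⊢ —c→ q7
  q6 = 0 | (0 + 0) ⊢ ∅
  q7 = (0 | 0 + (0 + 0)) | ((0 + 0) | (0 + 0)) | (0 | 0) ⊢ ∅
Executing cbb from P (initial set {p0}):
  [1] c ⇒ {p2, p3}
  [2] b ⇒ {p6}
  [3] b ⇒ {p8}
  — P admits the full trace.
Executing cbb from Q (initial set {q0}):
  [1] c ⇒ {q2, q3}
  [2] b ⇒ {q6}
  [3] b ⇒ ∅ (Q stuck)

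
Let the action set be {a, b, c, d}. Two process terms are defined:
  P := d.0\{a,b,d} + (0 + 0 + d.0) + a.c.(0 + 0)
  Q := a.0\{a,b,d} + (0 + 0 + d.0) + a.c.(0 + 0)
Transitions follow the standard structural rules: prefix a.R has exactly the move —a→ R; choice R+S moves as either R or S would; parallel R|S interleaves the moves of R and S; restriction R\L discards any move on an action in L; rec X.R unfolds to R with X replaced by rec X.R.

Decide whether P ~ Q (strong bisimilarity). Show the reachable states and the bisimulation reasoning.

Reachable graph of P (5 states):
  p0 = d.0\{a,b,d} + (0 + 0 + d.0) + a.c.(0 + 0) | -a-> p1, -d-> p2, -d-> p3
  p1 = c.(0 + 0) | -c-> p4
  p2 = 0 | deadlocked
  p3 = 0\{a,b,d} | deadlocked
  p4 = 0 + 0 | deadlocked
Reachable graph of Q (5 states):
  q0 = a.0\{a,b,d} + (0 + 0 + d.0) + a.c.(0 + 0) | -a-> q1, -a-> q2, -d-> q3
  q1 = 0\{a,b,d} | deadlocked
  q2 = c.(0 + 0) | -c-> q4
  q3 = 0 | deadlocked
  q4 = 0 + 0 | deadlocked
Bisimilarity quotient blocks:
  B0 = {p0}
  B1 = {p2, p3, p4, q1, q3, q4}
  B2 = {p1, q2}
  B3 = {q0}
p0 ∈ B0, q0 ∈ B3 → different blocks

not bisimilar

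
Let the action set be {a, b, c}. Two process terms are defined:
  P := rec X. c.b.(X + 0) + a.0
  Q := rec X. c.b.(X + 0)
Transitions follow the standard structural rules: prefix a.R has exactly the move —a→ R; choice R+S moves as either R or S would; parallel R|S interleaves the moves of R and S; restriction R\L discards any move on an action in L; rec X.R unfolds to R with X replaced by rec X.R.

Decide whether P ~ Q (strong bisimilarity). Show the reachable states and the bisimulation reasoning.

P's transition system — 4 states:
  s0 = rec X. c.b.(X + 0) + a.0 has moves ··a··> s1, ··c··> s2
  s1 = 0 has moves ·
  s2 = b.((rec X. c.b.(X + 0) + a.0) + 0) has moves ··b··> s3
  s3 = (rec X. c.b.(X + 0) + a.0) + 0 has moves ··a··> s1, ··c··> s2
Q's transition system — 3 states:
  t0 = rec X. c.b.(X + 0) has moves ··c··> t1
  t1 = b.((rec X. c.b.(X + 0)) + 0) has moves ··b··> t2
  t2 = (rec X. c.b.(X + 0)) + 0 has moves ··c··> t1
Bisimilarity quotient blocks:
  B0 = {s0, s3}
  B1 = {s2}
  B2 = {s1}
  B3 = {t0, t2}
  B4 = {t1}
s0 ∈ B0, t0 ∈ B3 → different blocks

NO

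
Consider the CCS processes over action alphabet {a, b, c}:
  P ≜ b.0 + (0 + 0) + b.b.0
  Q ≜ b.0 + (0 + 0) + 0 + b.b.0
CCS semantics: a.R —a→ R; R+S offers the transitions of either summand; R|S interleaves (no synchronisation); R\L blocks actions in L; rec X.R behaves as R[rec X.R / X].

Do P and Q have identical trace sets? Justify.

trace-equivalent

LTS(P): 3 reachable states
  s0 = b.0 + (0 + 0) + b.b.0 → -b-> s1, -b-> s2
  s1 = 0 → deadlocked
  s2 = b.0 → -b-> s1
LTS(Q): 3 reachable states
  t0 = b.0 + (0 + 0) + 0 + b.b.0 → -b-> t1, -b-> t2
  t1 = 0 → deadlocked
  t2 = b.0 → -b-> t1
Partition-refinement fixed point:
  B0 = {s0, t0}
  B1 = {s2, t2}
  B2 = {s1, t1}
s0 ∈ B0, t0 ∈ B0 → same block
Bisimilar ⇒ trace-equivalent.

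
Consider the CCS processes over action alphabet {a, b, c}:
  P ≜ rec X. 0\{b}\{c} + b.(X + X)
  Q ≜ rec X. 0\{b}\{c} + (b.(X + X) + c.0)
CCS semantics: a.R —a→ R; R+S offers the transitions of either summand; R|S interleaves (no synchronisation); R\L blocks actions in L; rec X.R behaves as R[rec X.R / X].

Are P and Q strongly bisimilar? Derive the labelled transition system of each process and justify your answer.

P's transition system — 2 states:
  u0 = rec X. 0\{b}\{c} + b.(X + X) :: --b--▸ u1
  u1 = (rec X. 0\{b}\{c} + b.(X + X)) + (rec X. 0\{b}\{c} + b.(X + X)) :: --b--▸ u1
Q's transition system — 3 states:
  v0 = rec X. 0\{b}\{c} + (b.(X + X) + c.0) :: --b--▸ v1, --c--▸ v2
  v1 = (rec X. 0\{b}\{c} + (b.(X + X) + c.0)) + (rec X. 0\{b}\{c} + (b.(X + X) + c.0)) :: --b--▸ v1, --c--▸ v2
  v2 = 0 :: deadlocked
Bisimilarity quotient blocks:
  B0 = {u0, u1}
  B1 = {v0, v1}
  B2 = {v2}
u0 ∈ B0, v0 ∈ B1 → different blocks

not bisimilar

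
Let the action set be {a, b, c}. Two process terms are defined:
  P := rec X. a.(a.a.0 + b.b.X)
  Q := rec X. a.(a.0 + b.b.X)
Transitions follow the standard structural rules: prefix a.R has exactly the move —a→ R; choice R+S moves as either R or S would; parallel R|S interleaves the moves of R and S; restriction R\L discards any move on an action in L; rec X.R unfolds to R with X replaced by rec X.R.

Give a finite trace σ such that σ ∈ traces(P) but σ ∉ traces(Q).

LTS(P): 5 reachable states
  p0 = rec X. a.(a.a.0 + b.b.X) | ··a··> p1
  p1 = a.a.0 + b.b.(rec X. a.(a.a.0 + b.b.X)) | ··a··> p2, ··b··> p3
  p2 = a.0 | ··a··> p4
  p3 = b.(rec X. a.(a.a.0 + b.b.X)) | ··b··> p0
  p4 = 0 | ·
LTS(Q): 4 reachable states
  q0 = rec X. a.(a.0 + b.b.X) | ··a··> q1
  q1 = a.0 + b.b.(rec X. a.(a.0 + b.b.X)) | ··a··> q2, ··b··> q3
  q2 = 0 | ·
  q3 = b.(rec X. a.(a.0 + b.b.X)) | ··b··> q0
Run σ = ⟨aaa⟩ on P: start {p0}
  after a @ step 1: {p1}
  after a @ step 2: {p2}
  after a @ step 3: {p4}
  P completes σ.
Run σ = ⟨aaa⟩ on Q: start {q0}
  after a @ step 1: {q1}
  after a @ step 2: {q2}
  after a @ step 3: no successor for Q

aaa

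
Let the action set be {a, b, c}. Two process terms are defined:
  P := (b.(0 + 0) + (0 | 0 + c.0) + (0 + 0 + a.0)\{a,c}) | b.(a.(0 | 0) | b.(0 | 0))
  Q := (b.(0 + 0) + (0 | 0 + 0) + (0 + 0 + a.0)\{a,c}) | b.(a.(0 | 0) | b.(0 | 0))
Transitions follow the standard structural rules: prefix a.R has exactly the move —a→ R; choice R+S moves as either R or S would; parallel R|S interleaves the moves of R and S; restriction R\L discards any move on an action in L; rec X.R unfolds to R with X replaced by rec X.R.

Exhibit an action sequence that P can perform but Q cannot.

LTS(P): 15 reachable states
  u0 = (b.(0 + 0) + (0 | 0 + c.0) + (0 + 0 + a.0)\{a,c}) | b.(a.(0 | 0) | b.(0 | 0)) has moves ··b··> u1, ··b··> u2, ··c··> u3
  u1 = (0 + 0) | b.(a.(0 | 0) | b.(0 | 0)) has moves ··b··> u4
  u2 = (b.(0 + 0) + (0 | 0 + c.0) + (0 + 0 + a.0)\{a,c}) | (a.(0 | 0) | b.(0 | 0)) has moves ··a··> u5, ··b··> u4, ··b··> u6, ··c··> u7
  u3 = 0 | b.(a.(0 | 0) | b.(0 | 0)) has moves ··b··> u7
  u4 = (0 + 0) | (a.(0 | 0) | b.(0 | 0)) has moves ··a··> u8, ··b··> u9
  u5 = (b.(0 + 0) + (0 | 0 + c.0) + (0 + 0 + a.0)\{a,c}) | (0 | 0 | b.(0 | 0)) has moves ··b··> u10, ··b··> u8, ··c··> u11
  u6 = (b.(0 + 0) + (0 | 0 + c.0) + (0 + 0 + a.0)\{a,c}) | (a.(0 | 0) | (0 | 0)) has moves ··a··> u10, ··b··> u9, ··c··> u12
  u7 = 0 | (a.(0 | 0) | b.(0 | 0)) has moves ··a··> u11, ··b··> u12
  u8 = (0 + 0) | (0 | 0 | b.(0 | 0)) has moves ··b··> u13
  u9 = (0 + 0) | (a.(0 | 0) | (0 | 0)) has moves ··a··> u13
  u10 = (b.(0 + 0) + (0 | 0 + c.0) + (0 + 0 + a.0)\{a,c}) | (0 | 0 | (0 | 0)) has moves ··b··> u13, ··c··> u14
  u11 = 0 | (0 | 0 | b.(0 | 0)) has moves ··b··> u14
  u12 = 0 | (a.(0 | 0) | (0 | 0)) has moves ··a··> u14
  u13 = (0 + 0) | (0 | 0 | (0 | 0)) has moves (no moves)
  u14 = 0 | (0 | 0 | (0 | 0)) has moves (no moves)
LTS(Q): 10 reachable states
  v0 = (b.(0 + 0) + (0 | 0 + 0) + (0 + 0 + a.0)\{a,c}) | b.(a.(0 | 0) | b.(0 | 0)) has moves ··b··> v1, ··b··> v2
  v1 = (0 + 0) | b.(a.(0 | 0) | b.(0 | 0)) has moves ··b··> v3
  v2 = (b.(0 + 0) + (0 | 0 + 0) + (0 + 0 + a.0)\{a,c}) | (a.(0 | 0) | b.(0 | 0)) has moves ··a··> v4, ··b··> v3, ··b··> v5
  v3 = (0 + 0) | (a.(0 | 0) | b.(0 | 0)) has moves ··a··> v6, ··b··> v7
  v4 = (b.(0 + 0) + (0 | 0 + 0) + (0 + 0 + a.0)\{a,c}) | (0 | 0 | b.(0 | 0)) has moves ··b··> v6, ··b··> v8
  v5 = (b.(0 + 0) + (0 | 0 + 0) + (0 + 0 + a.0)\{a,c}) | (a.(0 | 0) | (0 | 0)) has moves ··a··> v8, ··b··> v7
  v6 = (0 + 0) | (0 | 0 | b.(0 | 0)) has moves ··b··> v9
  v7 = (0 + 0) | (a.(0 | 0) | (0 | 0)) has moves ··a··> v9
  v8 = (b.(0 + 0) + (0 | 0 + 0) + (0 + 0 + a.0)\{a,c}) | (0 | 0 | (0 | 0)) has moves ··b··> v9
  v9 = (0 + 0) | (0 | 0 | (0 | 0)) has moves (no moves)
Trace ⟨c⟩ through P, begin at {u0}:
  step 1 (c): {u3}
  — P admits the full trace.
Trace ⟨c⟩ through Q, begin at {v0}:
  step 1 (c): ∅ (Q stuck)

c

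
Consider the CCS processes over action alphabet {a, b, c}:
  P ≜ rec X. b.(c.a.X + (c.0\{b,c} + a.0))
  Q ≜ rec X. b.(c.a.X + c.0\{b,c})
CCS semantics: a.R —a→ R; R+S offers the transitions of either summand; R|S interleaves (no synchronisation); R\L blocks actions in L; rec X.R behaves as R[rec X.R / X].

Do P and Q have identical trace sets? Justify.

LTS(P): 5 reachable states
  s0 = rec X. b.(c.a.X + (c.0\{b,c} + a.0)) has moves =b=> s1
  s1 = c.a.(rec X. b.(c.a.X + (c.0\{b,c} + a.0))) + (c.0\{b,c} + a.0) has moves =a=> s2, =c=> s3, =c=> s4
  s2 = 0 has moves ∅
  s3 = 0\{b,c} has moves ∅
  s4 = a.(rec X. b.(c.a.X + (c.0\{b,c} + a.0))) has moves =a=> s0
LTS(Q): 4 reachable states
  t0 = rec X. b.(c.a.X + c.0\{b,c}) has moves =b=> t1
  t1 = c.a.(rec X. b.(c.a.X + c.0\{b,c})) + c.0\{b,c} has moves =c=> t2, =c=> t3
  t2 = 0\{b,c} has moves ∅
  t3 = a.(rec X. b.(c.a.X + c.0\{b,c})) has moves =a=> t0
Trace ⟨ba⟩ through P, begin at {s0}:
  step 1 (b): {s1}
  step 2 (a): {s2}
  ✓ P
Trace ⟨ba⟩ through Q, begin at {t0}:
  step 1 (b): {t1}
  step 2 (a): ∅  — Q cannot continue

trace-distinct — witness ⟨ba⟩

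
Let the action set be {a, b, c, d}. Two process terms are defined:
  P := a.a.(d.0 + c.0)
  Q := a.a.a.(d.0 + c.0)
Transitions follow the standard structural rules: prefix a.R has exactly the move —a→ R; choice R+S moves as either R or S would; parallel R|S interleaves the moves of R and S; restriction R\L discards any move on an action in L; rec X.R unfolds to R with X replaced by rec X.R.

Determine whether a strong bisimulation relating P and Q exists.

NO

LTS(P): 4 reachable states
  p0 = a.a.(d.0 + c.0) :: ··a··> p1
  p1 = a.(d.0 + c.0) :: ··a··> p2
  p2 = d.0 + c.0 :: ··c··> p3, ··d··> p3
  p3 = 0 :: (no moves)
LTS(Q): 5 reachable states
  q0 = a.a.a.(d.0 + c.0) :: ··a··> q1
  q1 = a.a.(d.0 + c.0) :: ··a··> q2
  q2 = a.(d.0 + c.0) :: ··a··> q3
  q3 = d.0 + c.0 :: ··c··> q4, ··d··> q4
  q4 = 0 :: (no moves)
Coarsest stable partition (strong bisimilarity classes):
  B0 = {p0, q1}
  B1 = {p1, q2}
  B2 = {p2, q3}
  B3 = {p3, q4}
  B4 = {q0}
p0 ∈ B0, q0 ∈ B4 → different blocks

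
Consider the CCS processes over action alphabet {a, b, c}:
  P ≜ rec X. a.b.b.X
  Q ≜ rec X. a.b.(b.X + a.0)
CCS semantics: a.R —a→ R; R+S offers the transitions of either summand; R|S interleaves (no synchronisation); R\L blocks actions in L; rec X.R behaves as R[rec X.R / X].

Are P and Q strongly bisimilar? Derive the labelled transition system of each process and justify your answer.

not bisimilar

P's transition system — 3 states:
  s0 = rec X. a.b.b.X → =a=> s1
  s1 = b.b.(rec X. a.b.b.X) → =b=> s2
  s2 = b.(rec X. a.b.b.X) → =b=> s0
Q's transition system — 4 states:
  t0 = rec X. a.b.(b.X + a.0) → =a=> t1
  t1 = b.(b.(rec X. a.b.(b.X + a.0)) + a.0) → =b=> t2
  t2 = b.(rec X. a.b.(b.X + a.0)) + a.0 → =a=> t3, =b=> t0
  t3 = 0 → deadlocked
Partition-refinement fixed point:
  B0 = {s0}
  B1 = {s1}
  B2 = {s2}
  B3 = {t0}
  B4 = {t1}
  B5 = {t2}
  B6 = {t3}
s0 ∈ B0, t0 ∈ B3 → different blocks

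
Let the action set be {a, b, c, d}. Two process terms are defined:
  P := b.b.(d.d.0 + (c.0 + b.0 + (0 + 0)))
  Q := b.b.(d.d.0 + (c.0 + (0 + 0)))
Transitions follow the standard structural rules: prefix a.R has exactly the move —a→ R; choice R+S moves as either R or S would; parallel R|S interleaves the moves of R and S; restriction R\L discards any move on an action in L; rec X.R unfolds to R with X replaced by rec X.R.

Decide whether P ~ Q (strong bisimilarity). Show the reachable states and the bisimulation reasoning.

P ≁ Q

Reachable graph of P (5 states):
  s0 = b.b.(d.d.0 + (c.0 + b.0 + (0 + 0))) | --b--▸ s1
  s1 = b.(d.d.0 + (c.0 + b.0 + (0 + 0))) | --b--▸ s2
  s2 = d.d.0 + (c.0 + b.0 + (0 + 0)) | --b--▸ s3, --c--▸ s3, --d--▸ s4
  s3 = 0 | stopped
  s4 = d.0 | --d--▸ s3
Reachable graph of Q (5 states):
  t0 = b.b.(d.d.0 + (c.0 + (0 + 0))) | --b--▸ t1
  t1 = b.(d.d.0 + (c.0 + (0 + 0))) | --b--▸ t2
  t2 = d.d.0 + (c.0 + (0 + 0)) | --c--▸ t3, --d--▸ t4
  t3 = 0 | stopped
  t4 = d.0 | --d--▸ t3
Partition-refinement fixed point:
  B0 = {s0}
  B1 = {s1}
  B2 = {s2}
  B3 = {s4, t4}
  B4 = {s3, t3}
  B5 = {t0}
  B6 = {t1}
  B7 = {t2}
s0 ∈ B0, t0 ∈ B5 → different blocks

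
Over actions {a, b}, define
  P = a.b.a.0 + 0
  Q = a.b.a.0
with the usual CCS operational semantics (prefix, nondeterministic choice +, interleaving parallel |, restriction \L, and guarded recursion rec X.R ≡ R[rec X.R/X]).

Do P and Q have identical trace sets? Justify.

YES

P's transition system — 4 states:
  u0 = a.b.a.0 + 0 → —a→ u1
  u1 = b.a.0 → —b→ u2
  u2 = a.0 → —a→ u3
  u3 = 0 → ∅
Q's transition system — 4 states:
  v0 = a.b.a.0 → —a→ v1
  v1 = b.a.0 → —b→ v2
  v2 = a.0 → —a→ v3
  v3 = 0 → ∅
Partition-refinement fixed point:
  B0 = {u0, v0}
  B1 = {u1, v1}
  B2 = {u2, v2}
  B3 = {u3, v3}
u0 ∈ B0, v0 ∈ B0 → same block
Bisimilar ⇒ trace-equivalent.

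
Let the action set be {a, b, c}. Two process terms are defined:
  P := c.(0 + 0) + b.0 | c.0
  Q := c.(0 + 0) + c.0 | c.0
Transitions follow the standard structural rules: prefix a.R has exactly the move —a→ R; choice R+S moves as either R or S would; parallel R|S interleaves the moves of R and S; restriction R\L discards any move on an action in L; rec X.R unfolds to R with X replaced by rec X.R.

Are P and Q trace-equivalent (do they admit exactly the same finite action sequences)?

LTS(P): 5 reachable states
  u0 = c.(0 + 0) + b.0 | c.0 → ··b··> u1, ··c··> u2, ··c··> u3
  u1 = 0 | c.0 → ··c··> u4
  u2 = 0 + 0 → ·
  u3 = b.0 | 0 → ··b··> u4
  u4 = 0 | 0 → ·
LTS(Q): 5 reachable states
  v0 = c.(0 + 0) + c.0 | c.0 → ··c··> v1, ··c··> v2, ··c··> v3
  v1 = 0 + 0 → ·
  v2 = 0 | c.0 → ··c··> v4
  v3 = c.0 | 0 → ··c··> v4
  v4 = 0 | 0 → ·
Executing b from P (initial set {u0}):
  [1] b ⇒ {u1}
  — P admits the full trace.
Executing b from Q (initial set {v0}):
  [1] b ⇒ ∅ (Q stuck)

trace-distinct — witness ⟨b⟩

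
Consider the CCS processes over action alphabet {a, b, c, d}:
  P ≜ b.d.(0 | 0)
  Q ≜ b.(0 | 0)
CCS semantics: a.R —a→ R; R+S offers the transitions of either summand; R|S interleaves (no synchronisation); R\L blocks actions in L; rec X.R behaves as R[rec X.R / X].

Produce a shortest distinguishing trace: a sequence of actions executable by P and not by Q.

bd

Reachable graph of P (3 states):
  m0 = b.d.(0 | 0) ⊢ ··b··> m1
  m1 = d.(0 | 0) ⊢ ··d··> m2
  m2 = 0 | 0 ⊢ ∅
Reachable graph of Q (2 states):
  n0 = b.(0 | 0) ⊢ ··b··> n1
  n1 = 0 | 0 ⊢ ∅
Run σ = ⟨bd⟩ on P: start {m0}
  [1] b ⇒ {m1}
  [2] d ⇒ {m2}
  ✓ P
Run σ = ⟨bd⟩ on Q: start {n0}
  [1] b ⇒ {n1}
  [2] d ⇒ no successor for Q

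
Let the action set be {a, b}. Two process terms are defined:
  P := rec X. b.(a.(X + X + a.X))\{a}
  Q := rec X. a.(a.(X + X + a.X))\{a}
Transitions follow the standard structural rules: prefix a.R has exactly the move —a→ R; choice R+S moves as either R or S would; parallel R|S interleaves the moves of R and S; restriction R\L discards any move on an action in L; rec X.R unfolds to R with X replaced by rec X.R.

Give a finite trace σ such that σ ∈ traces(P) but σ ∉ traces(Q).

b

LTS(P): 2 reachable states
  p0 = rec X. b.(a.(X + X + a.X))\{a} ⊢ -b-> p1
  p1 = (a.((rec X. b.(a.(X + X + a.X))\{a}) + (rec X. b.(a.(X + X + a.X))\{a}) + a.(rec X. b.(a.(X + X + a.X))\{a})))\{a} ⊢ deadlocked
LTS(Q): 2 reachable states
  q0 = rec X. a.(a.(X + X + a.X))\{a} ⊢ -a-> q1
  q1 = (a.((rec X. a.(a.(X + X + a.X))\{a}) + (rec X. a.(a.(X + X + a.X))\{a}) + a.(rec X. a.(a.(X + X + a.X))\{a})))\{a} ⊢ deadlocked
Run σ = ⟨b⟩ on P: start {p0}
  step 1 (b): {p1}
  — P admits the full trace.
Run σ = ⟨b⟩ on Q: start {q0}
  step 1 (b): ∅ (Q stuck)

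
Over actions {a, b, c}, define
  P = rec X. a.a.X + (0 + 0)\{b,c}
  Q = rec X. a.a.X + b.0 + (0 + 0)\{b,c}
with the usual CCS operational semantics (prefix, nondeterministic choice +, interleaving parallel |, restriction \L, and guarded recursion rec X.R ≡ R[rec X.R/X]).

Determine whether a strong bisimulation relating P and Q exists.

LTS(P): 2 reachable states
  m0 = rec X. a.a.X + (0 + 0)\{b,c} | =a=> m1
  m1 = a.(rec X. a.a.X + (0 + 0)\{b,c}) | =a=> m0
LTS(Q): 3 reachable states
  n0 = rec X. a.a.X + b.0 + (0 + 0)\{b,c} | =a=> n1, =b=> n2
  n1 = a.(rec X. a.a.X + b.0 + (0 + 0)\{b,c}) | =a=> n0
  n2 = 0 | stopped
Partition-refinement fixed point:
  B0 = {m0, m1}
  B1 = {n0}
  B2 = {n1}
  B3 = {n2}
m0 ∈ B0, n0 ∈ B1 → different blocks

P ≁ Q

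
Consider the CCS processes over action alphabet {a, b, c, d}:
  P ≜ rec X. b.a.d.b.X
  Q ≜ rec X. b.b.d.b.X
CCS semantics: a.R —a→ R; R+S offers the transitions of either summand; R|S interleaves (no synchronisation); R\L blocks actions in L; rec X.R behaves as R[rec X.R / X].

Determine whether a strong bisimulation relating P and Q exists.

P's transition system — 4 states:
  p0 = rec X. b.a.d.b.X → -b-> p1
  p1 = a.d.b.(rec X. b.a.d.b.X) → -a-> p2
  p2 = d.b.(rec X. b.a.d.b.X) → -d-> p3
  p3 = b.(rec X. b.a.d.b.X) → -b-> p0
Q's transition system — 4 states:
  q0 = rec X. b.b.d.b.X → -b-> q1
  q1 = b.d.b.(rec X. b.b.d.b.X) → -b-> q2
  q2 = d.b.(rec X. b.b.d.b.X) → -d-> q3
  q3 = b.(rec X. b.b.d.b.X) → -b-> q0
Partition-refinement fixed point:
  B0 = {p0}
  B1 = {p1}
  B2 = {p2}
  B3 = {p3}
  B4 = {q0}
  B5 = {q1}
  B6 = {q2}
  B7 = {q3}
p0 ∈ B0, q0 ∈ B4 → different blocks

P ≁ Q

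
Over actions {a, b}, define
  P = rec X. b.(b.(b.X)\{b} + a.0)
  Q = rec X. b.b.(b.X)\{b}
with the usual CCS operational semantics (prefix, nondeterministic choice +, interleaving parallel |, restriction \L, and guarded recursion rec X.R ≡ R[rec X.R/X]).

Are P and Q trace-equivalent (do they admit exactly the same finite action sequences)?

trace-distinct — witness ⟨ba⟩

LTS(P): 4 reachable states
  m0 = rec X. b.(b.(b.X)\{b} + a.0) ⊢ --b--▸ m1
  m1 = b.(b.(rec X. b.(b.(b.X)\{b} + a.0)))\{b} + a.0 ⊢ --a--▸ m2, --b--▸ m3
  m2 = 0 ⊢ ·
  m3 = (b.(rec X. b.(b.(b.X)\{b} + a.0)))\{b} ⊢ ·
LTS(Q): 3 reachable states
  n0 = rec X. b.b.(b.X)\{b} ⊢ --b--▸ n1
  n1 = b.(b.(rec X. b.b.(b.X)\{b}))\{b} ⊢ --b--▸ n2
  n2 = (b.(rec X. b.b.(b.X)\{b}))\{b} ⊢ ·
Run σ = ⟨ba⟩ on P: start {m0}
  after b @ step 1: {m1}
  after a @ step 2: {m2}
  ✓ P
Run σ = ⟨ba⟩ on Q: start {n0}
  after b @ step 1: {n1}
  after a @ step 2: ∅ (Q stuck)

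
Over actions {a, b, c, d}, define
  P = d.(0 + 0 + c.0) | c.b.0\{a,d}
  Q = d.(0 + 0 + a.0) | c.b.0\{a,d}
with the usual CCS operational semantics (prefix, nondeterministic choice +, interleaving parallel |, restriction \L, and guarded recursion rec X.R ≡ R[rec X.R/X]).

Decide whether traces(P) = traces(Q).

LTS(P): 9 reachable states
  p0 = d.(0 + 0 + c.0) | c.b.0\{a,d} :: --c--▸ p1, --d--▸ p2
  p1 = d.(0 + 0 + c.0) | b.0\{a,d} :: --b--▸ p3, --d--▸ p4
  p2 = (0 + 0 + c.0) | c.b.0\{a,d} :: --c--▸ p4, --c--▸ p5
  p3 = d.(0 + 0 + c.0) | 0\{a,d} :: --d--▸ p6
  p4 = (0 + 0 + c.0) | b.0\{a,d} :: --b--▸ p6, --c--▸ p7
  p5 = 0 | c.b.0\{a,d} :: --c--▸ p7
  p6 = (0 + 0 + c.0) | 0\{a,d} :: --c--▸ p8
  p7 = 0 | b.0\{a,d} :: --b--▸ p8
  p8 = 0 | 0\{a,d} :: stopped
LTS(Q): 9 reachable states
  q0 = d.(0 + 0 + a.0) | c.b.0\{a,d} :: --c--▸ q1, --d--▸ q2
  q1 = d.(0 + 0 + a.0) | b.0\{a,d} :: --b--▸ q3, --d--▸ q4
  q2 = (0 + 0 + a.0) | c.b.0\{a,d} :: --a--▸ q5, --c--▸ q4
  q3 = d.(0 + 0 + a.0) | 0\{a,d} :: --d--▸ q6
  q4 = (0 + 0 + a.0) | b.0\{a,d} :: --a--▸ q7, --b--▸ q6
  q5 = 0 | c.b.0\{a,d} :: --c--▸ q7
  q6 = (0 + 0 + a.0) | 0\{a,d} :: --a--▸ q8
  q7 = 0 | b.0\{a,d} :: --b--▸ q8
  q8 = 0 | 0\{a,d} :: stopped
Executing cdc from P (initial set {p0}):
  [1] c ⇒ {p1}
  [2] d ⇒ {p4}
  [3] c ⇒ {p7}
  P completes σ.
Executing cdc from Q (initial set {q0}):
  [1] c ⇒ {q1}
  [2] d ⇒ {q4}
  [3] c ⇒ ∅ (Q stuck)

trace-distinct — witness ⟨cdc⟩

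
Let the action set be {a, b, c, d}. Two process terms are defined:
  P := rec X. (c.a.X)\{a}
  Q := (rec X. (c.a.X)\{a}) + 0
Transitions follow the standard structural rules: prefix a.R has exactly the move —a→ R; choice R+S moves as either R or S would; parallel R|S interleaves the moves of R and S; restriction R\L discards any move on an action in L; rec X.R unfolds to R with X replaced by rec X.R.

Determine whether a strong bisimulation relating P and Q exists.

Reachable graph of P (2 states):
  p0 = rec X. (c.a.X)\{a} ⊢ --c--▸ p1
  p1 = (a.(rec X. (c.a.X)\{a}))\{a} ⊢ ∅
Reachable graph of Q (2 states):
  q0 = (rec X. (c.a.X)\{a}) + 0 ⊢ --c--▸ q1
  q1 = (a.(rec X. (c.a.X)\{a}))\{a} ⊢ ∅
Coarsest stable partition (strong bisimilarity classes):
  B0 = {p0, q0}
  B1 = {p1, q1}
p0 ∈ B0, q0 ∈ B0 → same block

P ~ Q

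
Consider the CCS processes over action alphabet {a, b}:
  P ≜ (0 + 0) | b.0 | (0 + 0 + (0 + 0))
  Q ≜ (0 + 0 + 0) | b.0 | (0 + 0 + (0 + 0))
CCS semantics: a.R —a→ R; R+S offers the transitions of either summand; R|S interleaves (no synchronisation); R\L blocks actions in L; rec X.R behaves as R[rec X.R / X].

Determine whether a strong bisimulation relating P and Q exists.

Reachable graph of P (2 states):
  m0 = (0 + 0) | b.0 | (0 + 0 + (0 + 0)) → =b=> m1
  m1 = (0 + 0) | 0 | (0 + 0 + (0 + 0)) → deadlocked
Reachable graph of Q (2 states):
  n0 = (0 + 0 + 0) | b.0 | (0 + 0 + (0 + 0)) → =b=> n1
  n1 = (0 + 0 + 0) | 0 | (0 + 0 + (0 + 0)) → deadlocked
Coarsest stable partition (strong bisimilarity classes):
  B0 = {m0, n0}
  B1 = {m1, n1}
m0 ∈ B0, n0 ∈ B0 → same block

YES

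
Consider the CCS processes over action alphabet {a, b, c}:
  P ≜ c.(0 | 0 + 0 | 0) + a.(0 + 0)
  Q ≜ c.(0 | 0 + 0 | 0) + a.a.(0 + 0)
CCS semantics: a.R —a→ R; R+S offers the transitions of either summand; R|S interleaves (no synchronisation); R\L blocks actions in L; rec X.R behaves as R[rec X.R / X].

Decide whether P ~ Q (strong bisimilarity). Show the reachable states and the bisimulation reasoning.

LTS(P): 3 reachable states
  s0 = c.(0 | 0 + 0 | 0) + a.(0 + 0) | =a=> s1, =c=> s2
  s1 = 0 + 0 | deadlocked
  s2 = 0 | 0 + 0 | 0 | deadlocked
LTS(Q): 4 reachable states
  t0 = c.(0 | 0 + 0 | 0) + a.a.(0 + 0) | =a=> t1, =c=> t2
  t1 = a.(0 + 0) | =a=> t3
  t2 = 0 | 0 + 0 | 0 | deadlocked
  t3 = 0 + 0 | deadlocked
Partition-refinement fixed point:
  B0 = {s0}
  B1 = {s1, s2, t2, t3}
  B2 = {t0}
  B3 = {t1}
s0 ∈ B0, t0 ∈ B2 → different blocks

P ≁ Q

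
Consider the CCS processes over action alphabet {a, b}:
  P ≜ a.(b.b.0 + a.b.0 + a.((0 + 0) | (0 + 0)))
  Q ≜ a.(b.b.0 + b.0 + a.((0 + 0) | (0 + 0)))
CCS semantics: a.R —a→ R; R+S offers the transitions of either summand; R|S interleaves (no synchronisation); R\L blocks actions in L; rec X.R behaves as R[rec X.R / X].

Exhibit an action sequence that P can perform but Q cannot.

Reachable graph of P (5 states):
  p0 = a.(b.b.0 + a.b.0 + a.((0 + 0) | (0 + 0))) :: -a-> p1
  p1 = b.b.0 + a.b.0 + a.((0 + 0) | (0 + 0)) :: -a-> p2, -a-> p3, -b-> p3
  p2 = (0 + 0) | (0 + 0) :: ·
  p3 = b.0 :: -b-> p4
  p4 = 0 :: ·
Reachable graph of Q (5 states):
  q0 = a.(b.b.0 + b.0 + a.((0 + 0) | (0 + 0))) :: -a-> q1
  q1 = b.b.0 + b.0 + a.((0 + 0) | (0 + 0)) :: -a-> q2, -b-> q3, -b-> q4
  q2 = (0 + 0) | (0 + 0) :: ·
  q3 = 0 :: ·
  q4 = b.0 :: -b-> q3
Run σ = ⟨aab⟩ on P: start {p0}
  after a @ step 1: {p1}
  after a @ step 2: {p2, p3}
  after b @ step 3: {p4}
  — P admits the full trace.
Run σ = ⟨aab⟩ on Q: start {q0}
  after a @ step 1: {q1}
  after a @ step 2: {q2}
  after b @ step 3: ∅  — Q cannot continue

aab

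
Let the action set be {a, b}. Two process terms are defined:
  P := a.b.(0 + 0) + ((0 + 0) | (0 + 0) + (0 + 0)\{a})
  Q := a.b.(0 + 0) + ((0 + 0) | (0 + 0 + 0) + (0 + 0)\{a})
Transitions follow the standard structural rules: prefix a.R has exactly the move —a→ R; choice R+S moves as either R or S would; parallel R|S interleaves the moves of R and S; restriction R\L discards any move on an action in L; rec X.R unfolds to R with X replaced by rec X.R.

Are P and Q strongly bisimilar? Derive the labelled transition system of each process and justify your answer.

P ~ Q

P's transition system — 3 states:
  u0 = a.b.(0 + 0) + ((0 + 0) | (0 + 0) + (0 + 0)\{a}) has moves —a→ u1
  u1 = b.(0 + 0) has moves —b→ u2
  u2 = 0 + 0 has moves ·
Q's transition system — 3 states:
  v0 = a.b.(0 + 0) + ((0 + 0) | (0 + 0 + 0) + (0 + 0)\{a}) has moves —a→ v1
  v1 = b.(0 + 0) has moves —b→ v2
  v2 = 0 + 0 has moves ·
Bisimilarity quotient blocks:
  B0 = {u0, v0}
  B1 = {u1, v1}
  B2 = {u2, v2}
u0 ∈ B0, v0 ∈ B0 → same block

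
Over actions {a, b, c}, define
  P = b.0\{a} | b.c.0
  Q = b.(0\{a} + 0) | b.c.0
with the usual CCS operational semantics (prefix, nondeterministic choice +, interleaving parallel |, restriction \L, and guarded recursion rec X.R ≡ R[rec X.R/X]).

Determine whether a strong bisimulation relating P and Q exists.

P ~ Q

P's transition system — 6 states:
  p0 = b.0\{a} | b.c.0 has moves -b-> p1, -b-> p2
  p1 = 0\{a} | b.c.0 has moves -b-> p3
  p2 = b.0\{a} | c.0 has moves -b-> p3, -c-> p4
  p3 = 0\{a} | c.0 has moves -c-> p5
  p4 = b.0\{a} | 0 has moves -b-> p5
  p5 = 0\{a} | 0 has moves stopped
Q's transition system — 6 states:
  q0 = b.(0\{a} + 0) | b.c.0 has moves -b-> q1, -b-> q2
  q1 = (0\{a} + 0) | b.c.0 has moves -b-> q3
  q2 = b.(0\{a} + 0) | c.0 has moves -b-> q3, -c-> q4
  q3 = (0\{a} + 0) | c.0 has moves -c-> q5
  q4 = b.(0\{a} + 0) | 0 has moves -b-> q5
  q5 = (0\{a} + 0) | 0 has moves stopped
Bisimilarity quotient blocks:
  B0 = {p0, q0}
  B1 = {p1, q1}
  B2 = {p3, q3}
  B3 = {p5, q5}
  B4 = {p2, q2}
  B5 = {p4, q4}
p0 ∈ B0, q0 ∈ B0 → same block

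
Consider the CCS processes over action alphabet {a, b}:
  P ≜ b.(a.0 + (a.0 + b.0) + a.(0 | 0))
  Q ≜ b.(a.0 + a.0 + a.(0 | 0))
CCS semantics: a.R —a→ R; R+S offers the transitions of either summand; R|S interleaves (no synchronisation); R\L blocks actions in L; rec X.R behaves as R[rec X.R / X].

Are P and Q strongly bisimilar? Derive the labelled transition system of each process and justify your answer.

not bisimilar

LTS(P): 4 reachable states
  m0 = b.(a.0 + (a.0 + b.0) + a.(0 | 0)) → -b-> m1
  m1 = a.0 + (a.0 + b.0) + a.(0 | 0) → -a-> m2, -a-> m3, -b-> m2
  m2 = 0 → stopped
  m3 = 0 | 0 → stopped
LTS(Q): 4 reachable states
  n0 = b.(a.0 + a.0 + a.(0 | 0)) → -b-> n1
  n1 = a.0 + a.0 + a.(0 | 0) → -a-> n2, -a-> n3
  n2 = 0 → stopped
  n3 = 0 | 0 → stopped
Coarsest stable partition (strong bisimilarity classes):
  B0 = {m0}
  B1 = {m1}
  B2 = {m2, m3, n2, n3}
  B3 = {n0}
  B4 = {n1}
m0 ∈ B0, n0 ∈ B3 → different blocks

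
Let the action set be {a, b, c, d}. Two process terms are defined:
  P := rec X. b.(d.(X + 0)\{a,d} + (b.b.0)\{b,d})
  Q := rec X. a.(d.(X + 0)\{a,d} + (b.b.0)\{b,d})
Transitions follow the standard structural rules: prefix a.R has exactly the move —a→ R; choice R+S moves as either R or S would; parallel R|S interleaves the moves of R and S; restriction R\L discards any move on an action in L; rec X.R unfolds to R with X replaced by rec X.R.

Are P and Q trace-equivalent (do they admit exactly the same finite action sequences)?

LTS(P): 4 reachable states
  s0 = rec X. b.(d.(X + 0)\{a,d} + (b.b.0)\{b,d}) has moves -b-> s1
  s1 = d.((rec X. b.(d.(X + 0)\{a,d} + (b.b.0)\{b,d})) + 0)\{a,d} + (b.b.0)\{b,d} has moves -d-> s2
  s2 = ((rec X. b.(d.(X + 0)\{a,d} + (b.b.0)\{b,d})) + 0)\{a,d} has moves -b-> s3
  s3 = (d.((rec X. b.(d.(X + 0)\{a,d} + (b.b.0)\{b,d})) + 0)\{a,d} + (b.b.0)\{b,d})\{a,d} has moves ∅
LTS(Q): 3 reachable states
  t0 = rec X. a.(d.(X + 0)\{a,d} + (b.b.0)\{b,d}) has moves -a-> t1
  t1 = d.((rec X. a.(d.(X + 0)\{a,d} + (b.b.0)\{b,d})) + 0)\{a,d} + (b.b.0)\{b,d} has moves -d-> t2
  t2 = ((rec X. a.(d.(X + 0)\{a,d} + (b.b.0)\{b,d})) + 0)\{a,d} has moves ∅
Executing b from P (initial set {s0}):
  step 1 (b): {s1}
  ✓ P
Executing b from Q (initial set {t0}):
  step 1 (b): ∅ (Q stuck)

trace-distinct — witness ⟨b⟩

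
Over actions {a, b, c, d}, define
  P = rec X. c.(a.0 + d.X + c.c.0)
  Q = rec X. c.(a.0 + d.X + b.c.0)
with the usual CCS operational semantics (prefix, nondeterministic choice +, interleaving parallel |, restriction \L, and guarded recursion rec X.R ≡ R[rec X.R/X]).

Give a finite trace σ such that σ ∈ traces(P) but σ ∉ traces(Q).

P's transition system — 4 states:
  p0 = rec X. c.(a.0 + d.X + c.c.0) → ··c··> p1
  p1 = a.0 + d.(rec X. c.(a.0 + d.X + c.c.0)) + c.c.0 → ··a··> p2, ··c··> p3, ··d··> p0
  p2 = 0 → stopped
  p3 = c.0 → ··c··> p2
Q's transition system — 4 states:
  q0 = rec X. c.(a.0 + d.X + b.c.0) → ··c··> q1
  q1 = a.0 + d.(rec X. c.(a.0 + d.X + b.c.0)) + b.c.0 → ··a··> q2, ··b··> q3, ··d··> q0
  q2 = 0 → stopped
  q3 = c.0 → ··c··> q2
Trace ⟨cc⟩ through P, begin at {p0}:
  after c @ step 1: {p1}
  after c @ step 2: {p3}
  ✓ P
Trace ⟨cc⟩ through Q, begin at {q0}:
  after c @ step 1: {q1}
  after c @ step 2: ∅  — Q cannot continue

cc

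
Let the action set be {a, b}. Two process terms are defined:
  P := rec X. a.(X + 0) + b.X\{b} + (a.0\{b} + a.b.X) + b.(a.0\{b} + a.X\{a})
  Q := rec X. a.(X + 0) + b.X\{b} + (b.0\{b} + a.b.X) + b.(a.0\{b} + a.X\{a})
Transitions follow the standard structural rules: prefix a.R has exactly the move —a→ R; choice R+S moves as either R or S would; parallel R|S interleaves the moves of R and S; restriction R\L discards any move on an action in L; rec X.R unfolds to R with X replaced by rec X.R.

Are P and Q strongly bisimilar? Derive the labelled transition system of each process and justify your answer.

not bisimilar

LTS(P): 12 reachable states
  p0 = rec X. a.(X + 0) + b.X\{b} + (a.0\{b} + a.b.X) + b.(a.0\{b} + a.X\{a}) | --a--▸ p1, --a--▸ p2, --a--▸ p3, --b--▸ p4, --b--▸ p5
  p1 = (rec X. a.(X + 0) + b.X\{b} + (a.0\{b} + a.b.X) + b.(a.0\{b} + a.X\{a})) + 0 | --a--▸ p1, --a--▸ p2, --a--▸ p3, --b--▸ p4, --b--▸ p5
  p2 = 0\{b} | (no moves)
  p3 = b.(rec X. a.(X + 0) + b.X\{b} + (a.0\{b} + a.b.X) + b.(a.0\{b} + a.X\{a})) | --b--▸ p0
  p4 = (rec X. a.(X + 0) + b.X\{b} + (a.0\{b} + a.b.X) + b.(a.0\{b} + a.X\{a}))\{b} | --a--▸ p6, --a--▸ p7, --a--▸ p8
  p5 = a.0\{b} + a.(rec X. a.(X + 0) + b.X\{b} + (a.0\{b} + a.b.X) + b.(a.0\{b} + a.X\{a}))\{a} | --a--▸ p2, --a--▸ p9
  p6 = ((rec X. a.(X + 0) + b.X\{b} + (a.0\{b} + a.b.X) + b.(a.0\{b} + a.X\{a})) + 0)\{b} | --a--▸ p6, --a--▸ p7, --a--▸ p8
  p7 = (b.(rec X. a.(X + 0) + b.X\{b} + (a.0\{b} + a.b.X) + b.(a.0\{b} + a.X\{a})))\{b} | (no moves)
  p8 = 0\{b}\{b} | (no moves)
  p9 = (rec X. a.(X + 0) + b.X\{b} + (a.0\{b} + a.b.X) + b.(a.0\{b} + a.X\{a}))\{a} | --b--▸ p10, --b--▸ p11
  p10 = (a.0\{b} + a.(rec X. a.(X + 0) + b.X\{b} + (a.0\{b} + a.b.X) + b.(a.0\{b} + a.X\{a}))\{a})\{a} | (no moves)
  p11 = (rec X. a.(X + 0) + b.X\{b} + (a.0\{b} + a.b.X) + b.(a.0\{b} + a.X\{a}))\{b}\{a} | (no moves)
LTS(Q): 12 reachable states
  q0 = rec X. a.(X + 0) + b.X\{b} + (b.0\{b} + a.b.X) + b.(a.0\{b} + a.X\{a}) | --a--▸ q1, --a--▸ q2, --b--▸ q3, --b--▸ q4, --b--▸ q5
  q1 = (rec X. a.(X + 0) + b.X\{b} + (b.0\{b} + a.b.X) + b.(a.0\{b} + a.X\{a})) + 0 | --a--▸ q1, --a--▸ q2, --b--▸ q3, --b--▸ q4, --b--▸ q5
  q2 = b.(rec X. a.(X + 0) + b.X\{b} + (b.0\{b} + a.b.X) + b.(a.0\{b} + a.X\{a})) | --b--▸ q0
  q3 = (rec X. a.(X + 0) + b.X\{b} + (b.0\{b} + a.b.X) + b.(a.0\{b} + a.X\{a}))\{b} | --a--▸ q6, --a--▸ q7
  q4 = 0\{b} | (no moves)
  q5 = a.0\{b} + a.(rec X. a.(X + 0) + b.X\{b} + (b.0\{b} + a.b.X) + b.(a.0\{b} + a.X\{a}))\{a} | --a--▸ q4, --a--▸ q8
  q6 = ((rec X. a.(X + 0) + b.X\{b} + (b.0\{b} + a.b.X) + b.(a.0\{b} + a.X\{a})) + 0)\{b} | --a--▸ q6, --a--▸ q7
  q7 = (b.(rec X. a.(X + 0) + b.X\{b} + (b.0\{b} + a.b.X) + b.(a.0\{b} + a.X\{a})))\{b} | (no moves)
  q8 = (rec X. a.(X + 0) + b.X\{b} + (b.0\{b} + a.b.X) + b.(a.0\{b} + a.X\{a}))\{a} | --b--▸ q10, --b--▸ q11, --b--▸ q9
  q9 = (a.0\{b} + a.(rec X. a.(X + 0) + b.X\{b} + (b.0\{b} + a.b.X) + b.(a.0\{b} + a.X\{a}))\{a})\{a} | (no moves)
  q10 = (rec X. a.(X + 0) + b.X\{b} + (b.0\{b} + a.b.X) + b.(a.0\{b} + a.X\{a}))\{b}\{a} | (no moves)
  q11 = 0\{b}\{a} | (no moves)
Bisimilarity quotient blocks:
  B0 = {p0, p1}
  B1 = {p5, q5}
  B2 = {p9, q8}
  B3 = {p10, p11, p2, p7, p8, q10, q11, q4, q7, q9}
  B4 = {p3}
  B5 = {p4, p6, q3, q6}
  B6 = {q0, q1}
  B7 = {q2}
p0 ∈ B0, q0 ∈ B6 → different blocks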